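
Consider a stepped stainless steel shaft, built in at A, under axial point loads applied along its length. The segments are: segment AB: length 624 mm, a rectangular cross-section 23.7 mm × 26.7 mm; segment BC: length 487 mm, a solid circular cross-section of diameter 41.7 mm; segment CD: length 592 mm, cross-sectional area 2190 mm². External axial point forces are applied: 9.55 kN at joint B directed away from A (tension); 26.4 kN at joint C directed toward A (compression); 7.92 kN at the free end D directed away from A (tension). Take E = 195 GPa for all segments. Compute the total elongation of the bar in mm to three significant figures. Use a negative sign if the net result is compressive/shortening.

-0.0680 mm

Internal axial forces (sectioning from the free end, tension +): N_CD = 7.92 kN, N_BC = -18.48 kN, N_AB = -8.93 kN.
A_AB = 632.8 mm².
A_BC = 1366 mm².
δ_AB = -8930·624/(632.8·195000) = -0.04516 mm
δ_BC = -18480·487/(1366·195000) = -0.03379 mm
δ_CD = 7920·592/(2190·195000) = 0.01098 mm
δ = Σδ_i = -0.06797 mm.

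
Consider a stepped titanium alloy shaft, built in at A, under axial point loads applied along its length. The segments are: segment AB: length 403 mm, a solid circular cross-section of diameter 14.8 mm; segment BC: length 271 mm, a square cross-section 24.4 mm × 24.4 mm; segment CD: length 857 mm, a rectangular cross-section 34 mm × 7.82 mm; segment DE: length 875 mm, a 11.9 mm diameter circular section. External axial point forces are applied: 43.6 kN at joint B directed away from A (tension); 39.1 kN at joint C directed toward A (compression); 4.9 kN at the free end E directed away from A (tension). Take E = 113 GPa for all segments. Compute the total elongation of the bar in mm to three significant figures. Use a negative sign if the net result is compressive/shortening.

0.538 mm

Internal axial forces (sectioning from the free end, tension +): N_DE = 4.9 kN, N_CD = 4.9 kN, N_BC = -34.2 kN, N_AB = 9.4 kN.
A_AB = 172 mm².
A_BC = 595.4 mm².
A_CD = 265.9 mm².
A_DE = 111.2 mm².
δ_AB = 9400·403/(172·113000) = 0.1949 mm
δ_BC = -34200·271/(595.4·113000) = -0.1378 mm
δ_CD = 4900·857/(265.9·113000) = 0.1398 mm
δ_DE = 4900·875/(111.2·113000) = 0.3411 mm
δ = Σδ_i = 0.538 mm.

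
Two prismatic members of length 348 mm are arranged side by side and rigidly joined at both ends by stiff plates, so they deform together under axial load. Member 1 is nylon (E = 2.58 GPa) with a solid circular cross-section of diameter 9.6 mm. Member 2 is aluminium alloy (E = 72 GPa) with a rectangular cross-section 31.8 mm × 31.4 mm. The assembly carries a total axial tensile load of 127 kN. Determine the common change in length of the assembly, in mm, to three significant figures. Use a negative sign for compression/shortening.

0.613 mm

A_1 = 72.38 mm².
A_2 = 998.5 mm².
Equal strain + equilibrium ⇒ each member carries load in proportion to AE: A₁E₁ = 186700 N, A₂E₂ = 71890000 N, ΣAE = 72080000 N.
δ = PL/ΣAE = 127000·348/72080000 = 0.6132 mm.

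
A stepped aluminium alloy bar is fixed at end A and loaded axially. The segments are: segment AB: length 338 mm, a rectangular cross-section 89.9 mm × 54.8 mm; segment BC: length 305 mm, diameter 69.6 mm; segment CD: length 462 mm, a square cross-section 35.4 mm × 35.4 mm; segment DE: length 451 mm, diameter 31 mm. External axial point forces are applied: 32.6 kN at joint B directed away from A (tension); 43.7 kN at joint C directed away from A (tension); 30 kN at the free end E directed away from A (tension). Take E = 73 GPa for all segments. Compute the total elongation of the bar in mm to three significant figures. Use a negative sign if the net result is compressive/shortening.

0.578 mm

Internal axial forces (sectioning from the free end, tension +): N_DE = 30 kN, N_CD = 30 kN, N_BC = 73.7 kN, N_AB = 106.3 kN.
A_AB = 4927 mm².
A_BC = 3805 mm².
A_CD = 1253 mm².
A_DE = 754.8 mm².
δ_AB = 106300·338/(4927·73000) = 0.0999 mm
δ_BC = 73700·305/(3805·73000) = 0.08093 mm
δ_CD = 30000·462/(1253·73000) = 0.1515 mm
δ_DE = 30000·451/(754.8·73000) = 0.2456 mm
δ = Σδ_i = 0.5779 mm.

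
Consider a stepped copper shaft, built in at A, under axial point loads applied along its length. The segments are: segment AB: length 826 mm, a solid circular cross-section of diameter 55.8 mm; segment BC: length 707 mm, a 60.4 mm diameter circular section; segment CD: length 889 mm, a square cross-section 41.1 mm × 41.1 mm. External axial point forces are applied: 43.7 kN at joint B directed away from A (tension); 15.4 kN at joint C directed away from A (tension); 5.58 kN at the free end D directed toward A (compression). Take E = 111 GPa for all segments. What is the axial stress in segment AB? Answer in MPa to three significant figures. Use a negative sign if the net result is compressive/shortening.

21.9 MPa

Internal axial forces (sectioning from the free end, tension +): N_CD = -5.58 kN, N_BC = 9.82 kN, N_AB = 53.52 kN.
A_AB = 2445 mm².
σ_AB = N_AB/A_AB = 53520/2445 = 21.89 MPa.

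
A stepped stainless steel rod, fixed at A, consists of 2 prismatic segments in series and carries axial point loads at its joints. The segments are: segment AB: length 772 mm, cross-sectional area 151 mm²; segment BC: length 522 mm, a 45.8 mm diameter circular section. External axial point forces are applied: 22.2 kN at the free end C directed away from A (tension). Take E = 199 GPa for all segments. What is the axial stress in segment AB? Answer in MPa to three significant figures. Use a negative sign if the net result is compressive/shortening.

147 MPa

Internal axial forces (sectioning from the free end, tension +): N_BC = 22.2 kN, N_AB = 22.2 kN.
σ_AB = N_AB/A_AB = 22200/151 = 147 MPa.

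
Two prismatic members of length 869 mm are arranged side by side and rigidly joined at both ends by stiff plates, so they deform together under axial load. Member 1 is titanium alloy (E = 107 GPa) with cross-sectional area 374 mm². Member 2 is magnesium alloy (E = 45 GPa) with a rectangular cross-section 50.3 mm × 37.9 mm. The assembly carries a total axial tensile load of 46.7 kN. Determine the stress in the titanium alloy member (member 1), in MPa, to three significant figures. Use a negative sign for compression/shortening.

A_2 = 1906 mm².
Equal strain + equilibrium ⇒ each member carries load in proportion to AE: A₁E₁ = 40020000 N, A₂E₂ = 85790000 N, ΣAE = 125800000 N.
σ₁ = P·E₁/ΣAE = 46700·107000/125800000 = 39.72 MPa.

39.7 MPa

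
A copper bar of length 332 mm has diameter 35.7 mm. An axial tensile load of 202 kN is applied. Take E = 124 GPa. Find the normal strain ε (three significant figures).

0.00163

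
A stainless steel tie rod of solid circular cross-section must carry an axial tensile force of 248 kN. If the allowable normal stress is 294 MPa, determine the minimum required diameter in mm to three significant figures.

32.8 mm

Required area A ≥ P/σ_allow = 248000/294 = 843.5 mm².
For a solid circular section, d ≥ √(4A/π) = 32.77 mm.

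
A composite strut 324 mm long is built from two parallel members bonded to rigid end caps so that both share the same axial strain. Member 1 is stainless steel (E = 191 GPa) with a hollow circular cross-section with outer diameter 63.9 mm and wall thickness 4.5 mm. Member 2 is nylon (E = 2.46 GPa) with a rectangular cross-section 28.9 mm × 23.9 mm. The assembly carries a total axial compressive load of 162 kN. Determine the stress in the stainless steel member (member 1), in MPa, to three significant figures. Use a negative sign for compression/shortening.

-191 MPa

A_1 = 839.7 mm².
A_2 = 690.7 mm².
Equal strain + equilibrium ⇒ each member carries load in proportion to AE: A₁E₁ = 160400000 N, A₂E₂ = 1699000 N, ΣAE = 162100000 N.
σ₁ = P·E₁/ΣAE = -162000·191000/162100000 = -190.9 MPa.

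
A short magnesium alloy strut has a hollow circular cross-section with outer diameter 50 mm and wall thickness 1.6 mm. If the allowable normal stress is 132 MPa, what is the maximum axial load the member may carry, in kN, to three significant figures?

A = 243.3 mm².
P_max = σ_allow · A = 132 · 243.3 = 32110 N = 32.11 kN.

32.1 kN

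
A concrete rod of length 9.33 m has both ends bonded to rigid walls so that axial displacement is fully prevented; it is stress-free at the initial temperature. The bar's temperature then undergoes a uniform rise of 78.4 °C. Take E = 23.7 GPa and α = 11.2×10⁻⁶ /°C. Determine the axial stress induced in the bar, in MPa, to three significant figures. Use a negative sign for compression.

-20.8 MPa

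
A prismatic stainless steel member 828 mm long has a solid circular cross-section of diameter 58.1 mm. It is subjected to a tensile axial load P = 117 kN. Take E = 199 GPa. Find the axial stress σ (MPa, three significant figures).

A = 2651 mm².
σ = N/A = 117000/2651 = 44.13 MPa.

44.1 MPa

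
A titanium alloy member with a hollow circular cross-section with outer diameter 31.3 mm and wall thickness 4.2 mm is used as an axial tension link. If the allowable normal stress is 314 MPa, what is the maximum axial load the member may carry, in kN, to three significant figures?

A = 357.6 mm².
P_max = σ_allow · A = 314 · 357.6 = 112300 N = 112.3 kN.

112 kN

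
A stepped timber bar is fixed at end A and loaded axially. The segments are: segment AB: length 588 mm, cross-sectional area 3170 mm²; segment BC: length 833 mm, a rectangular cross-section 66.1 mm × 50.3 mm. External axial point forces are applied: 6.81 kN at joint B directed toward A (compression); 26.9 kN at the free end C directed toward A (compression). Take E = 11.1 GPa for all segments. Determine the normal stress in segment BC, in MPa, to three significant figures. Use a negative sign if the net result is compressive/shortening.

Internal axial forces (sectioning from the free end, tension +): N_BC = -26.9 kN, N_AB = -33.71 kN.
A_BC = 3325 mm².
σ_BC = N_BC/A_BC = -26900/3325 = -8.091 MPa.

-8.09 MPa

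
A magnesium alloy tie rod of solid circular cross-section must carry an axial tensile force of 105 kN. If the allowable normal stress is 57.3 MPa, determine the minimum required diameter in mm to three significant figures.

48.3 mm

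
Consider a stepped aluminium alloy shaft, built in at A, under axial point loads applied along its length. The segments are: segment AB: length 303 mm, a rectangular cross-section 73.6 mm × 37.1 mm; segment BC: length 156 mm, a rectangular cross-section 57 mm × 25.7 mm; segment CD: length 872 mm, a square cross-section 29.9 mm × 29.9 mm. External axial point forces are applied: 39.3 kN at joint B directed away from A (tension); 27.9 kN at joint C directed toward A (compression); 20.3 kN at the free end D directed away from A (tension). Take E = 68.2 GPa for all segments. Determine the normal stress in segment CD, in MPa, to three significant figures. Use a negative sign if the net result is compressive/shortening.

22.7 MPa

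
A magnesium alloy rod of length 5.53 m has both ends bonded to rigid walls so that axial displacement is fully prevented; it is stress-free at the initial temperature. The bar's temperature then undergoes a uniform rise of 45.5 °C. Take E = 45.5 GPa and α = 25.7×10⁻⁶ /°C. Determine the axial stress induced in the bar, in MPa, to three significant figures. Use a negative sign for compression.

Free thermal expansion αLΔT = 25.7e-6 · 5530 · 45.5 = 6.467 mm.
The walls impose strain ε = −(6.467)/5530 = -1.1693e-03; σ = Eε = 45500 · -1.1693e-03 = -53.21 MPa.

-53.2 MPa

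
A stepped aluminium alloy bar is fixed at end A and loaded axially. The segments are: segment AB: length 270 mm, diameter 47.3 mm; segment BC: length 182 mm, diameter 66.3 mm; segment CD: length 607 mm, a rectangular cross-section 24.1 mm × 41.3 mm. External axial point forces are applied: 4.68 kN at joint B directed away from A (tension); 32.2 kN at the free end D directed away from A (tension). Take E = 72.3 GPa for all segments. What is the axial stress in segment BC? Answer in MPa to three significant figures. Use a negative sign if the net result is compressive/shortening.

Internal axial forces (sectioning from the free end, tension +): N_CD = 32.2 kN, N_BC = 32.2 kN, N_AB = 36.88 kN.
A_BC = 3452 mm².
σ_BC = N_BC/A_BC = 32200/3452 = 9.327 MPa.

9.33 MPa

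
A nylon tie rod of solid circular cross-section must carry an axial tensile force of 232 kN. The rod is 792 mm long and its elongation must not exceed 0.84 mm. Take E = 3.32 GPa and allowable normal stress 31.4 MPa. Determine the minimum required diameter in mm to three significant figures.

290 mm

Required area A ≥ P/σ_allow = 232000/31.4 = 7389 mm².
For a solid circular section, d ≥ √(4A/π) = 96.99 mm.
Elongation limit: A ≥ PL/(Eδ_allow) = 232000·792/(3320·0.84) = 65890 mm² ⇒ d ≥ 289.6 mm.
The elongation limit governs.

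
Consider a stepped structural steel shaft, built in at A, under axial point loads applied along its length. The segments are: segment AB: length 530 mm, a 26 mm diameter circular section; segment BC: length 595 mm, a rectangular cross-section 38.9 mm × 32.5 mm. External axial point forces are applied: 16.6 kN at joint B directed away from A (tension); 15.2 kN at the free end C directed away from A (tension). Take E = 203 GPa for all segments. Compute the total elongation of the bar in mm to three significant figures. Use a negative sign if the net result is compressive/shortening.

0.192 mm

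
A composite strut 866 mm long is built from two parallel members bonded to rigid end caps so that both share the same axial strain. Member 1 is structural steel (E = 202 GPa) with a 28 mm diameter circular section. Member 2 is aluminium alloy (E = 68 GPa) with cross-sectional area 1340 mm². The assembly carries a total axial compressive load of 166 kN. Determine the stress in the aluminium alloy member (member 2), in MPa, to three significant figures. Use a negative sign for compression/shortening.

A_1 = 615.8 mm².
Equal strain + equilibrium ⇒ each member carries load in proportion to AE: A₁E₁ = 124400000 N, A₂E₂ = 91120000 N, ΣAE = 215500000 N.
σ₂ = P·E₂/ΣAE = -166000·68000/215500000 = -52.38 MPa.

-52.4 MPa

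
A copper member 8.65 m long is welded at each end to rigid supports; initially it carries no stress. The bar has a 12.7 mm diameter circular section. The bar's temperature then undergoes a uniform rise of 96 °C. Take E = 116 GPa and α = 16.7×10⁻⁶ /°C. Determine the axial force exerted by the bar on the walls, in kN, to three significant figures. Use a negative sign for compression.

-23.6 kN

Free thermal expansion αLΔT = 16.7e-6 · 8650 · 96 = 13.87 mm.
The walls impose strain ε = −(13.87)/8650 = -1.6032e-03; σ = Eε = 116000 · -1.6032e-03 = -186 MPa.
Wall reaction R = σ·A = -186·126.7 = -23560 N = -23.56 kN.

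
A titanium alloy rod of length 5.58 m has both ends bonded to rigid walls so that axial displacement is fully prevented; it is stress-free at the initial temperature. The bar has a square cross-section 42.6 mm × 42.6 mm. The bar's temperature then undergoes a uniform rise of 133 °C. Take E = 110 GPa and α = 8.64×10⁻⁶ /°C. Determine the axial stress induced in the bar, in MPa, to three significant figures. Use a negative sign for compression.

Free thermal expansion αLΔT = 8.64e-6 · 5580 · 133 = 6.412 mm.
The walls impose strain ε = −(6.412)/5580 = -1.1491e-03; σ = Eε = 110000 · -1.1491e-03 = -126.4 MPa.

-126 MPa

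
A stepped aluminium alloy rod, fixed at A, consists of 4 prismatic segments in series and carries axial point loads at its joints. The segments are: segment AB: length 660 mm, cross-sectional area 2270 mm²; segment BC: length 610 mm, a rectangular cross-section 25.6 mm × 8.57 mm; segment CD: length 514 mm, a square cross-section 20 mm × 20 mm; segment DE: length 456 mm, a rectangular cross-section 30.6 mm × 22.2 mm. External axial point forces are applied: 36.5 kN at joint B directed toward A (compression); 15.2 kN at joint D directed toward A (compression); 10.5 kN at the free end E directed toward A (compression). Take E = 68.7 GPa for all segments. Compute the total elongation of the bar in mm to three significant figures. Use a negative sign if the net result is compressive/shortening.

Internal axial forces (sectioning from the free end, tension +): N_DE = -10.5 kN, N_CD = -25.7 kN, N_BC = -25.7 kN, N_AB = -62.2 kN.
A_BC = 219.4 mm².
A_CD = 400 mm².
A_DE = 679.3 mm².
δ_AB = -62200·660/(2270·68700) = -0.2632 mm
δ_BC = -25700·610/(219.4·68700) = -1.04 mm
δ_CD = -25700·514/(400·68700) = -0.4807 mm
δ_DE = -10500·456/(679.3·68700) = -0.1026 mm
δ = Σδ_i = -1.887 mm.

-1.89 mm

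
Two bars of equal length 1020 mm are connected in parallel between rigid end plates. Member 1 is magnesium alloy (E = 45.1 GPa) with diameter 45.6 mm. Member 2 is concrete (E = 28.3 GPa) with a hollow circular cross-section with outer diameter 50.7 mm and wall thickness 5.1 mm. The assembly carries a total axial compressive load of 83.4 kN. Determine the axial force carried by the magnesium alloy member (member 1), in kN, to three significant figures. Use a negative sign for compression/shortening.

-65.1 kN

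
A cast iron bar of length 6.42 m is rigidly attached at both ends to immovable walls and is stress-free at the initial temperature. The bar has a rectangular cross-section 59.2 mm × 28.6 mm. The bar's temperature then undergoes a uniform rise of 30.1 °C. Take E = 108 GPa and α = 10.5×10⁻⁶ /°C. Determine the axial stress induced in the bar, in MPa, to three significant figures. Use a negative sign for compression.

-34.1 MPa

Free thermal expansion αLΔT = 10.5e-6 · 6420 · 30.1 = 2.029 mm.
The walls impose strain ε = −(2.029)/6420 = -3.1605e-04; σ = Eε = 108000 · -3.1605e-04 = -34.13 MPa.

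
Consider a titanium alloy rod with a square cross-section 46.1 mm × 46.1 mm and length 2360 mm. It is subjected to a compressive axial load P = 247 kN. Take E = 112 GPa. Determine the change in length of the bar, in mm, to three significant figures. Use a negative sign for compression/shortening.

A = 2125 mm².
δ_mech = NL/(AE) = -247000·2360/(2125·112000) = -2.449 mm.

-2.45 mm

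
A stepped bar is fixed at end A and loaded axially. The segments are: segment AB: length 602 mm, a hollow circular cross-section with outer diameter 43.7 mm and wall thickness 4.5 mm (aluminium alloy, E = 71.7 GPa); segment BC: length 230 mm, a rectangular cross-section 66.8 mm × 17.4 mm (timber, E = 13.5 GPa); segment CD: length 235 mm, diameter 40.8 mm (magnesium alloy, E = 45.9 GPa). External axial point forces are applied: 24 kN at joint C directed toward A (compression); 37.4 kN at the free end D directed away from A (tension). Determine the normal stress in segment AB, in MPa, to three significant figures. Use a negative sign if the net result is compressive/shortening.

24.2 MPa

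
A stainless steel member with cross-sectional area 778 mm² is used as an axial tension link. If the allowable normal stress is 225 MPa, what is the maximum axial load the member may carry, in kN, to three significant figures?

P_max = σ_allow · A = 225 · 778 = 175000 N = 175.1 kN.

175 kN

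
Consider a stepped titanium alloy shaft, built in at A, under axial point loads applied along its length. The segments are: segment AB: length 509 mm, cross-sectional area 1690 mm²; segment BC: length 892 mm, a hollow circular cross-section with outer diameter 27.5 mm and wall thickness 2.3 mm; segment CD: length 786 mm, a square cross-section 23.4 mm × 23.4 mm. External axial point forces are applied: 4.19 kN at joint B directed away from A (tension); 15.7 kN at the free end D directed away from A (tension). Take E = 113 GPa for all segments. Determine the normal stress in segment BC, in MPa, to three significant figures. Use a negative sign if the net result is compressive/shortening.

Internal axial forces (sectioning from the free end, tension +): N_CD = 15.7 kN, N_BC = 15.7 kN, N_AB = 19.89 kN.
A_BC = 182.1 mm².
σ_BC = N_BC/A_BC = 15700/182.1 = 86.22 MPa.

86.2 MPa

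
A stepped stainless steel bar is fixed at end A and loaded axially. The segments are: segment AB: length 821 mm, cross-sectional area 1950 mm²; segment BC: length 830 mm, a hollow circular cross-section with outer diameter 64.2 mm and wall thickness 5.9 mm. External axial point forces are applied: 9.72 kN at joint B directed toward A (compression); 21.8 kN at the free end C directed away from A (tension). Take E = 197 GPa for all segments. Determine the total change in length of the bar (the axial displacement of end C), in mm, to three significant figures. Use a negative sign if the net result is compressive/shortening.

0.111 mm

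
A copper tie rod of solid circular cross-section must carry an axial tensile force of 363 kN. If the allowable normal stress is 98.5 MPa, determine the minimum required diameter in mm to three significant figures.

Required area A ≥ P/σ_allow = 363000/98.5 = 3685 mm².
For a solid circular section, d ≥ √(4A/π) = 68.5 mm.

68.5 mm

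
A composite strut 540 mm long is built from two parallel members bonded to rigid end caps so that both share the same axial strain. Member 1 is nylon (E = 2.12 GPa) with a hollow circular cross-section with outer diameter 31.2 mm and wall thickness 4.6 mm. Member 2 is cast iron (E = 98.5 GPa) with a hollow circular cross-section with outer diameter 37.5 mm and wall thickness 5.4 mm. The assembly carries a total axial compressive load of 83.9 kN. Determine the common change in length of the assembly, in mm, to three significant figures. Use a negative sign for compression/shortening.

A_1 = 384.4 mm².
A_2 = 544.6 mm².
Equal strain + equilibrium ⇒ each member carries load in proportion to AE: A₁E₁ = 814900 N, A₂E₂ = 53640000 N, ΣAE = 54450000 N.
δ = PL/ΣAE = -83900·540/54450000 = -0.832 mm.

-0.832 mm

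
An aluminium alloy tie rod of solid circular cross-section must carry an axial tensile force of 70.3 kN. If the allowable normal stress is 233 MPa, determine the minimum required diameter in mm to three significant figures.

Required area A ≥ P/σ_allow = 70300/233 = 301.7 mm².
For a solid circular section, d ≥ √(4A/π) = 19.6 mm.

19.6 mm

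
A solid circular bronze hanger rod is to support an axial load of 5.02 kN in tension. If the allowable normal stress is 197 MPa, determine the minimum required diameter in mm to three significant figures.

Required area A ≥ P/σ_allow = 5020/197 = 25.48 mm².
For a solid circular section, d ≥ √(4A/π) = 5.696 mm.

5.70 mm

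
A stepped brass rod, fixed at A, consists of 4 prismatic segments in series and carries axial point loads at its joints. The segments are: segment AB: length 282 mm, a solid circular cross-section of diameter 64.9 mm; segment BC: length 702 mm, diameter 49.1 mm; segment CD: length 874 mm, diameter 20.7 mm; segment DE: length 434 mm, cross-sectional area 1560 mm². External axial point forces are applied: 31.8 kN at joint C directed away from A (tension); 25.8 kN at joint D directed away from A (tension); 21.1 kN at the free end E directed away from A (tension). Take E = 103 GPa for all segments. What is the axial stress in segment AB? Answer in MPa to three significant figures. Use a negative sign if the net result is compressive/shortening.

23.8 MPa

Internal axial forces (sectioning from the free end, tension +): N_DE = 21.1 kN, N_CD = 46.9 kN, N_BC = 78.7 kN, N_AB = 78.7 kN.
A_AB = 3308 mm².
σ_AB = N_AB/A_AB = 78700/3308 = 23.79 MPa.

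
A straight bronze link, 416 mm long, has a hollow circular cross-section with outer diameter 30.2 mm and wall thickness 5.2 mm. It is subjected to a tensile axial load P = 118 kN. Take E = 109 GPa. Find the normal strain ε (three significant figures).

0.00265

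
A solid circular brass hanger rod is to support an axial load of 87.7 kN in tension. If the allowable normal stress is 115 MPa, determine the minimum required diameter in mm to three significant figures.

Required area A ≥ P/σ_allow = 87700/115 = 762.6 mm².
For a solid circular section, d ≥ √(4A/π) = 31.16 mm.

31.2 mm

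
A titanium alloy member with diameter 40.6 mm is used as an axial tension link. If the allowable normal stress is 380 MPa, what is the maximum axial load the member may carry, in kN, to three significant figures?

A = 1295 mm².
P_max = σ_allow · A = 380 · 1295 = 492000 N = 492 kN.

492 kN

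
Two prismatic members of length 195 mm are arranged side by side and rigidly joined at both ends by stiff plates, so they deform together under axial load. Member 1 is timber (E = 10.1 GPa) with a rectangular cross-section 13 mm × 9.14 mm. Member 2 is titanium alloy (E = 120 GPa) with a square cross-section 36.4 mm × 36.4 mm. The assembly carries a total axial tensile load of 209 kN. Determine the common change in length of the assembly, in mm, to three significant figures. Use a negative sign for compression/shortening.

0.254 mm

A_1 = 118.8 mm².
A_2 = 1325 mm².
Equal strain + equilibrium ⇒ each member carries load in proportion to AE: A₁E₁ = 1200000 N, A₂E₂ = 159000000 N, ΣAE = 160200000 N.
δ = PL/ΣAE = 209000·195/160200000 = 0.2544 mm.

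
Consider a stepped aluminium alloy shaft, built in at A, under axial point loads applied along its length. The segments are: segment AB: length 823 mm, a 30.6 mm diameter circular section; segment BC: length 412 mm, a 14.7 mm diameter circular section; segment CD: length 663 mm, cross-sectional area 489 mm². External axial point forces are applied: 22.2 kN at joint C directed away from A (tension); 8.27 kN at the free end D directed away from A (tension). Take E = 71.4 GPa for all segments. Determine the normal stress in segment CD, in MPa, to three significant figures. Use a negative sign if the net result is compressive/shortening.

Internal axial forces (sectioning from the free end, tension +): N_CD = 8.27 kN, N_BC = 30.47 kN, N_AB = 30.47 kN.
σ_CD = N_CD/A_CD = 8270/489 = 16.91 MPa.

16.9 MPa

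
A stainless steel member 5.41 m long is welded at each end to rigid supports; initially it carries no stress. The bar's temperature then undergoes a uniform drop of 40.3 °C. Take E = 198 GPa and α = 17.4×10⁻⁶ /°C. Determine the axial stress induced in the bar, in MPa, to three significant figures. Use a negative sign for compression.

139 MPa

Free thermal expansion αLΔT = 17.4e-6 · 5410 · -40.3 = -3.794 mm.
The walls impose strain ε = −(-3.794)/5410 = 7.0122e-04; σ = Eε = 198000 · 7.0122e-04 = 138.8 MPa.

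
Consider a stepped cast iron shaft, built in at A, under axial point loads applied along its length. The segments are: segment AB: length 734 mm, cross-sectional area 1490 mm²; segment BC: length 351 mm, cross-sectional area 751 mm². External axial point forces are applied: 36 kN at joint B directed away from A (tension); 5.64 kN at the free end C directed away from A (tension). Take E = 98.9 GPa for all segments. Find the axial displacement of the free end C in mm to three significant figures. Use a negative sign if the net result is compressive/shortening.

0.234 mm

Internal axial forces (sectioning from the free end, tension +): N_BC = 5.64 kN, N_AB = 41.64 kN.
δ_AB = 41640·734/(1490·98900) = 0.2074 mm
δ_BC = 5640·351/(751·98900) = 0.02665 mm
δ = Σδ_i = 0.2341 mm.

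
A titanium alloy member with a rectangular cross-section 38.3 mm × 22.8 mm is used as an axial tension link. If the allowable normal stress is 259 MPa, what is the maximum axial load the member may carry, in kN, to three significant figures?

A = 873.2 mm².
P_max = σ_allow · A = 259 · 873.2 = 226200 N = 226.2 kN.

226 kN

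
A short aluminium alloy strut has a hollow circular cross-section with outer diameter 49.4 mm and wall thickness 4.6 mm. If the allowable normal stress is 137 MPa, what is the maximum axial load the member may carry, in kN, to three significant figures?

A = 647.4 mm².
P_max = σ_allow · A = 137 · 647.4 = 88700 N = 88.7 kN.

88.7 kN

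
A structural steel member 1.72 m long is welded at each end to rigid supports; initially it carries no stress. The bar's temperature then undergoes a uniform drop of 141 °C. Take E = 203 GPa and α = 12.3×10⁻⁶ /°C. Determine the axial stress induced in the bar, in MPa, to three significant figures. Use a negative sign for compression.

352 MPa

Free thermal expansion αLΔT = 12.3e-6 · 1720 · -141 = -2.983 mm.
The walls impose strain ε = −(-2.983)/1720 = 1.7343e-03; σ = Eε = 203000 · 1.7343e-03 = 352.1 MPa.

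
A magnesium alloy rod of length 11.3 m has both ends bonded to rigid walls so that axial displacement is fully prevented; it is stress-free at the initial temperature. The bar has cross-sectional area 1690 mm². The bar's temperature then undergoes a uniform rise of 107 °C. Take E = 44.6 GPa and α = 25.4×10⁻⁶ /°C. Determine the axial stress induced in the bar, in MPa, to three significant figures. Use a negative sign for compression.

-121 MPa

Free thermal expansion αLΔT = 25.4e-6 · 11300 · 107 = 30.71 mm.
The walls impose strain ε = −(30.71)/11300 = -2.7178e-03; σ = Eε = 44600 · -2.7178e-03 = -121.2 MPa.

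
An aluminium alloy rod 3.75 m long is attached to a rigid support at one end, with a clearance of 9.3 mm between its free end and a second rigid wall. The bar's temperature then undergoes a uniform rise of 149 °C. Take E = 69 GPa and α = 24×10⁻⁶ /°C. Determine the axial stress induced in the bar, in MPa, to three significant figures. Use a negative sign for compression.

-75.6 MPa

Free thermal expansion αLΔT = 24e-6 · 3750 · 149 = 13.41 mm.
The walls engage after the gap closes; constrained expansion = 13.41 − 9.3 = 4.11 mm.
The walls impose strain ε = −(4.11)/3750 = -1.0960e-03; σ = Eε = 69000 · -1.0960e-03 = -75.62 MPa.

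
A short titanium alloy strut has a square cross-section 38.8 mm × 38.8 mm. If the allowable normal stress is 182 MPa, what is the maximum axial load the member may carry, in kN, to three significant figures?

274 kN

A = 1505 mm².
P_max = σ_allow · A = 182 · 1505 = 274000 N = 274 kN.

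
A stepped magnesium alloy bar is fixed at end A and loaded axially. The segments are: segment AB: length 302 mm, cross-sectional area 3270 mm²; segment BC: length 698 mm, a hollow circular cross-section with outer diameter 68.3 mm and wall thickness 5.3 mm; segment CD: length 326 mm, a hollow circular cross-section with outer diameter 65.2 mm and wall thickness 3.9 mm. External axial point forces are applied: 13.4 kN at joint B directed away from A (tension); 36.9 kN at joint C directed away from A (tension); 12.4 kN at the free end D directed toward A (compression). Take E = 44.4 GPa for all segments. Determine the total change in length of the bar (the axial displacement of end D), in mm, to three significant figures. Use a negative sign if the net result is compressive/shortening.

Internal axial forces (sectioning from the free end, tension +): N_CD = -12.4 kN, N_BC = 24.5 kN, N_AB = 37.9 kN.
A_BC = 1049 mm².
A_CD = 751.1 mm².
δ_AB = 37900·302/(3270·44400) = 0.07883 mm
δ_BC = 24500·698/(1049·44400) = 0.3672 mm
δ_CD = -12400·326/(751.1·44400) = -0.1212 mm
δ = Σδ_i = 0.3248 mm.

0.325 mm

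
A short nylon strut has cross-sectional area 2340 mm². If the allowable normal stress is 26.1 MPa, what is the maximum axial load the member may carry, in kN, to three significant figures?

P_max = σ_allow · A = 26.1 · 2340 = 61070 N = 61.07 kN.

61.1 kN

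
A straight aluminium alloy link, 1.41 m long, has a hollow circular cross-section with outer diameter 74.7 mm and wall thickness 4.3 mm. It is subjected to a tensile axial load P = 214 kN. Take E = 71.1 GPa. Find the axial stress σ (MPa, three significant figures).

225 MPa

A = 951 mm².
σ = N/A = 214000/951 = 225 MPa.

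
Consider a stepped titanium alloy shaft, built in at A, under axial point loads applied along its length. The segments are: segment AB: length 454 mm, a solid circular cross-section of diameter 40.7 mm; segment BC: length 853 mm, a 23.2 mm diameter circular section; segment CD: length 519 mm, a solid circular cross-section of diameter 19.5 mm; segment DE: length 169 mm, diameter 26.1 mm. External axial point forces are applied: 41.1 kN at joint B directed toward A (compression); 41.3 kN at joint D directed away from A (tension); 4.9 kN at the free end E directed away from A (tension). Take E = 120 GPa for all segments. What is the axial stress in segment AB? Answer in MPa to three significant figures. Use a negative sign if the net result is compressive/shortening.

3.92 MPa

Internal axial forces (sectioning from the free end, tension +): N_DE = 4.9 kN, N_CD = 46.2 kN, N_BC = 46.2 kN, N_AB = 5.1 kN.
A_AB = 1301 mm².
σ_AB = N_AB/A_AB = 5100/1301 = 3.92 MPa.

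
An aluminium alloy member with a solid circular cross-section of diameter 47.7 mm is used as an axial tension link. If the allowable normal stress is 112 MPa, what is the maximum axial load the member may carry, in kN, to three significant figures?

200 kN

A = 1787 mm².
P_max = σ_allow · A = 112 · 1787 = 200100 N = 200.1 kN.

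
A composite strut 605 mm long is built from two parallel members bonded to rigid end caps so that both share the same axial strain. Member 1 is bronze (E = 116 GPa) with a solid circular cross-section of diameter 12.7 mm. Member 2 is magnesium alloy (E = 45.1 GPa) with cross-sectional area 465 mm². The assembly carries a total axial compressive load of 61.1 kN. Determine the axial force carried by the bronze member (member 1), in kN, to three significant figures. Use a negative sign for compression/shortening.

-25.2 kN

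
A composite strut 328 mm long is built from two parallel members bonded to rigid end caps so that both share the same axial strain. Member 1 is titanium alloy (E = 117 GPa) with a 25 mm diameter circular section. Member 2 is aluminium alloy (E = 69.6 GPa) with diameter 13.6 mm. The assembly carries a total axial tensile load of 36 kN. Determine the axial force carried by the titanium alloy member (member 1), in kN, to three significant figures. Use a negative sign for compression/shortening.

30.6 kN

A_1 = 490.9 mm².
A_2 = 145.3 mm².
Equal strain + equilibrium ⇒ each member carries load in proportion to AE: A₁E₁ = 57430000 N, A₂E₂ = 10110000 N, ΣAE = 67540000 N.
F₁ = P·A₁E₁/ΣAE = 36000·57430000/67540000 = 30610 N.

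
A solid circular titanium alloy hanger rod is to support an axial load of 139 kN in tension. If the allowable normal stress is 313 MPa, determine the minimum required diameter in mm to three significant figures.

23.8 mm

Required area A ≥ P/σ_allow = 139000/313 = 444.1 mm².
For a solid circular section, d ≥ √(4A/π) = 23.78 mm.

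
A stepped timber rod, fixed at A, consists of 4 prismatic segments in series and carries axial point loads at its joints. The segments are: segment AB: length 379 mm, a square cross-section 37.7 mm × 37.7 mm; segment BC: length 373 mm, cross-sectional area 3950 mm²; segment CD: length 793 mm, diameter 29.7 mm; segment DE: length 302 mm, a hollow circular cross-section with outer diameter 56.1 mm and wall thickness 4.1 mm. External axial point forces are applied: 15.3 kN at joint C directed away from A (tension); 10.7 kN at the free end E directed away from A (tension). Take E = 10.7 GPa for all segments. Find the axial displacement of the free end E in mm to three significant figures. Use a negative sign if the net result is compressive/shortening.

Internal axial forces (sectioning from the free end, tension +): N_DE = 10.7 kN, N_CD = 10.7 kN, N_BC = 26 kN, N_AB = 26 kN.
A_AB = 1421 mm².
A_CD = 692.8 mm².
A_DE = 669.8 mm².
δ_AB = 26000·379/(1421·10700) = 0.648 mm
δ_BC = 26000·373/(3950·10700) = 0.2295 mm
δ_CD = 10700·793/(692.8·10700) = 1.145 mm
δ_DE = 10700·302/(669.8·10700) = 0.4509 mm
δ = Σδ_i = 2.473 mm.

2.47 mm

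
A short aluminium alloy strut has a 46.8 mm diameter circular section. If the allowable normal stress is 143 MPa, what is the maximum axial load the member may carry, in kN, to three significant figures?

246 kN

A = 1720 mm².
P_max = σ_allow · A = 143 · 1720 = 246000 N = 246 kN.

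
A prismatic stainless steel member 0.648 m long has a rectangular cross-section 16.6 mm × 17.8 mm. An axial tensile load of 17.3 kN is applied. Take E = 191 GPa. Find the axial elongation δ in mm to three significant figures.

A = 295.5 mm².
δ_mech = NL/(AE) = 17300·648/(295.5·191000) = 0.1986 mm.

0.199 mm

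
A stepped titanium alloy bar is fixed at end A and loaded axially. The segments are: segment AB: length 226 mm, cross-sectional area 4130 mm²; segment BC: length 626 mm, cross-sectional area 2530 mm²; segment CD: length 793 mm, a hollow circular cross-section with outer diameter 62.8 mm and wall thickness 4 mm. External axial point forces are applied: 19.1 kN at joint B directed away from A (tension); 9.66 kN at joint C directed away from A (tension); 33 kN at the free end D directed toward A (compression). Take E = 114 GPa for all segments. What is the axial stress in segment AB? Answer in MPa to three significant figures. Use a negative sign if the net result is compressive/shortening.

Internal axial forces (sectioning from the free end, tension +): N_CD = -33 kN, N_BC = -23.34 kN, N_AB = -4.24 kN.
σ_AB = N_AB/A_AB = -4240/4130 = -1.027 MPa.

-1.03 MPa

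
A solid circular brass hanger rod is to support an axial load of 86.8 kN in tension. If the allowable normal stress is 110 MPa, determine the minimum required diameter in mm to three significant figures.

Required area A ≥ P/σ_allow = 86800/110 = 789.1 mm².
For a solid circular section, d ≥ √(4A/π) = 31.7 mm.

31.7 mm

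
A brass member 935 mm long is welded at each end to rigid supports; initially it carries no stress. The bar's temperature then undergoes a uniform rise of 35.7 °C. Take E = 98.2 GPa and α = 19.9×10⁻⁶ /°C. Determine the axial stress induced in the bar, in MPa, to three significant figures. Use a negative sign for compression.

Free thermal expansion αLΔT = 19.9e-6 · 935 · 35.7 = 0.6643 mm.
The walls impose strain ε = −(0.6643)/935 = -7.1043e-04; σ = Eε = 98200 · -7.1043e-04 = -69.76 MPa.

-69.8 MPa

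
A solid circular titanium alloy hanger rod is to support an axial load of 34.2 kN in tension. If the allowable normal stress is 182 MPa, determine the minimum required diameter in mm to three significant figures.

Required area A ≥ P/σ_allow = 34200/182 = 187.9 mm².
For a solid circular section, d ≥ √(4A/π) = 15.47 mm.

15.5 mm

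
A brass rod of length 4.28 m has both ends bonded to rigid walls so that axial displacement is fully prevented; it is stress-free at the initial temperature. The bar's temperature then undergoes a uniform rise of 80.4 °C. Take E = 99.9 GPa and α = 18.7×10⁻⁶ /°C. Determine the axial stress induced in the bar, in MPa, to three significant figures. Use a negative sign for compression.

-150 MPa

Free thermal expansion αLΔT = 18.7e-6 · 4280 · 80.4 = 6.435 mm.
The walls impose strain ε = −(6.435)/4280 = -1.5035e-03; σ = Eε = 99900 · -1.5035e-03 = -150.2 MPa.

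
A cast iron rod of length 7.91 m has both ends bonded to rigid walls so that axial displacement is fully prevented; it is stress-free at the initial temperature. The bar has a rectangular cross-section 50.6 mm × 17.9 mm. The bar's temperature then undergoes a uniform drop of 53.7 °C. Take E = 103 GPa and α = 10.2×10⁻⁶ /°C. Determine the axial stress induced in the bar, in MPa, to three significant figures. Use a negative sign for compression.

56.4 MPa

Free thermal expansion αLΔT = 10.2e-6 · 7910 · -53.7 = -4.333 mm.
The walls impose strain ε = −(-4.333)/7910 = 5.4774e-04; σ = Eε = 103000 · 5.4774e-04 = 56.42 MPa.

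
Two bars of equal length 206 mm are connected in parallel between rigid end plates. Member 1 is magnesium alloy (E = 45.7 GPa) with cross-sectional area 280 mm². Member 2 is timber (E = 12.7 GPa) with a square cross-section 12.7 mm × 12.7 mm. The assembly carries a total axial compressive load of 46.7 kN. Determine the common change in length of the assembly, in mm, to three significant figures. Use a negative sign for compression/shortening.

A_2 = 161.3 mm².
Equal strain + equilibrium ⇒ each member carries load in proportion to AE: A₁E₁ = 12800000 N, A₂E₂ = 2048000 N, ΣAE = 14840000 N.
δ = PL/ΣAE = -46700·206/14840000 = -0.6481 mm.

-0.648 mm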